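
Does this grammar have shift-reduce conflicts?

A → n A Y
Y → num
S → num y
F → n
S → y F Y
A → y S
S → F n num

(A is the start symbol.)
No shift-reduce conflicts

A shift-reduce conflict occurs when an LR(0) state has both:
  - a complete (reduce) item [A → α .] (dot at the end), and
  - a shift item [B → β . c γ] (dot before a terminal).

Augment with A' → A and build the canonical LR(0) collection (I0 = CLOSURE({[A' → . A]}), then GOTO on every symbol after a dot until no new states appear). It has 17 states:
  I0: { [A → . n A Y], [A → . y S], [A' → . A] }  — shift
  I1: { [A' → A .] }  — accept
  I2: { [A → . n A Y], [A → . y S], [A → n . A Y] }  — shift
  I3: { [A → y . S], [F → . n], [S → . F n num], [S → . num y], [S → . y F Y] }  — shift
  I4: { [S → F . n num] }  — shift
  I5: { [A → y S .] }  — reduce
  I6: { [F → n .] }  — reduce
  I7: { [S → num . y] }  — shift
  I8: { [F → . n], [S → y . F Y] }  — shift
  I9: { [S → y F . Y], [Y → . num] }  — shift
  I10: { [S → y F Y .] }  — reduce
  I11: { [Y → num .] }  — reduce
  I12: { [S → num y .] }  — reduce
  I13: { [S → F n . num] }  — shift
  I14: { [S → F n num .] }  — reduce
  I15: { [A → n A . Y], [Y → . num] }  — shift
  I16: { [A → n A Y .] }  — reduce

No state contains both a complete item and a shift item.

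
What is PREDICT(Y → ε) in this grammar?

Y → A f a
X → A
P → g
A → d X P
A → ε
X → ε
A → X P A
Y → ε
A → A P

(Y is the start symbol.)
PREDICT(Y → ε) = (FIRST(RHS) \ {ε}) ∪ (FOLLOW(Y) if ε ∈ FIRST(RHS), i.e. RHS ⇒* ε)
The right-hand side is ε (FIRST(ε) = { ε }), so the predict set is FOLLOW(Y) = { $ }
PREDICT(Y → ε) = { $ }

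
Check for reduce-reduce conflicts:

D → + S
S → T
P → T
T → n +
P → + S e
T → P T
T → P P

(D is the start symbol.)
Augment with D' → D and build the canonical LR(0) collection (I0 = CLOSURE({[D' → . D]}), then GOTO on every symbol after a dot until no new states appear). It has 13 states:
  I0: { [D → . + S], [D' → . D] }  — shift
  I1: { [D → + . S], [P → . + S e], [P → . T], [S → . T], [T → . P P], [T → . P T], [T → . n +] }  — shift
  I2: { [D' → D .] }  — accept
  I3: { [P → + . S e], [P → . + S e], [P → . T], [S → . T], [T → . P P], [T → . P T], [T → . n +] }  — shift
  I4: { [P → . + S e], [P → . T], [T → . P P], [T → . P T], [T → . n +], [T → P . P], [T → P . T] }  — shift
  I5: { [D → + S .] }  — reduce
  I6: { [P → T .], [S → T .] }  — 2 reduces
  I7: { [T → n . +] }  — shift
  I8: { [T → n + .] }  — reduce
  I9: { [P → . + S e], [P → . T], [T → . P P], [T → . P T], [T → . n +], [T → P . P], [T → P . T], [T → P P .] }  — shift, reduce
  I10: { [P → T .], [T → P T .] }  — 2 reduces
  I11: { [P → + S . e] }  — shift
  I12: { [P → + S e .] }  — reduce

I6 contains complete items [P → T .], [S → T .] — reduce-reduce conflict.
I10 contains complete items [P → T .], [T → P T .] — reduce-reduce conflict.

Answer: Yes — I6: [P → T .] vs [S → T .]; I10: [P → T .] vs [T → P T .]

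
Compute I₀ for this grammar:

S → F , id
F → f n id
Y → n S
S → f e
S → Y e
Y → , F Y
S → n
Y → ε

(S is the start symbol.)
First, augment the grammar with S' → S
I₀ = CLOSURE({ [S' → . S] }):
  [S' → . S] has the dot before S: add [S → . F , id], [S → . f e], [S → . Y e], [S → . n]
  [S → . F , id] has the dot before F: add [F → . f n id]
  [S → . Y e] has the dot before Y: add [Y → . n S], [Y → . , F Y], [Y → .]
No further items can be added.

I₀ = { [F → . f n id], [S → . F , id], [S → . Y e], [S → . f e], [S → . n], [S' → . S], [Y → . , F Y], [Y → . n S], [Y → .] }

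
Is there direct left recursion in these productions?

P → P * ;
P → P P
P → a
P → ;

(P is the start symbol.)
P → P * ;: LEFT RECURSIVE (starts with P)
P → P P: LEFT RECURSIVE (starts with P)
P → a: starts with a
P → ;: starts with ';'

The grammar has direct left recursion on: P.

Answer: Yes, P is left-recursive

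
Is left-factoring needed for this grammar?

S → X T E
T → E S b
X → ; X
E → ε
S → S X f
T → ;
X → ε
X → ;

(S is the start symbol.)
Yes, X has productions with common prefix ';'

Left-factoring is needed when two productions for the same non-terminal
share a common prefix on the right-hand side.

Productions for S:
  S → X T E
  S → S X f
Productions for T:
  T → E S b
  T → ;
Productions for X:
  X → ; X
  X → ε
  X → ;

Found common prefix ';' in productions for X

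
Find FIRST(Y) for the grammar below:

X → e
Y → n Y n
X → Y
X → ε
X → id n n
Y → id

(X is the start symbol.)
From Y → n Y n:
  - n is a terminal: add 'n' and stop
From Y → id:
  - id is a terminal: add 'id' and stop

Collecting: FIRST(Y) = { 'id', 'n' }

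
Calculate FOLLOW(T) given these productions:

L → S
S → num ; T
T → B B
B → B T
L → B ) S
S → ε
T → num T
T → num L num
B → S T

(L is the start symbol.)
To compute FOLLOW(T), find every occurrence of T on a right-hand side N → α T β: add FIRST(β) \ {ε}, and if β is empty or nullable also add FOLLOW(N). Iterate to a fixed point.

In S → num ; T: T is at the end, add FOLLOW(S)
In B → B T: T is at the end, add FOLLOW(B)
In T → num T: T is at the end; this adds FOLLOW(T) to itself — nothing new
In B → S T: T is at the end, add FOLLOW(B)

The FOLLOW sets referred to above (computed the same way, to a fixed point):
  FOLLOW(S) = { $, 'num' }
  FOLLOW(B) = { $, ')', 'num' }

Taking the union: FOLLOW(T) = { $, ')', 'num' }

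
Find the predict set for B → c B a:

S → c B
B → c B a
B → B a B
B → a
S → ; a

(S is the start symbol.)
PREDICT(B → c B a) = (FIRST(RHS) \ {ε}) ∪ (FOLLOW(B) if ε ∈ FIRST(RHS), i.e. RHS ⇒* ε)
FIRST(c B a) = { 'c' }
ε ∉ FIRST(c B a), so FOLLOW(B) is not added.
PREDICT(B → c B a) = { 'c' }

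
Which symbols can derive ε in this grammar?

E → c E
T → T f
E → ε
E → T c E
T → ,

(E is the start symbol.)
ε-productions: E → ε
So E is immediately nullable.
No further non-terminal can be added: every production for the remaining non-terminals contains a terminal or a non-nullable non-terminal.
Nullable = { 'E' }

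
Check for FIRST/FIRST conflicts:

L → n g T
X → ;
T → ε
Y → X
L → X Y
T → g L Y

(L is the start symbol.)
FIRST sets of the non-terminals at (or reachable through a nullable prefix from) the front of some alternative:
  FIRST(X) = { ';' }

Productions for L:
  L → n g T: FIRST = { 'n' }
  L → X Y: FIRST = { ';' }
Productions for T:
  T → ε: FIRST = { ε }
  T → g L Y: FIRST = { 'g' }
X, Y have only one production, so no FIRST/FIRST conflict is possible there.

All alternatives of each non-terminal have pairwise disjoint FIRST sets.

Answer: No FIRST/FIRST conflicts.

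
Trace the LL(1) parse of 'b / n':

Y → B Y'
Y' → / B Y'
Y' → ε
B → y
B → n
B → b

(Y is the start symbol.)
LL(1) parsing maintains a stack (initially the start symbol over $) and the input. At each step: if the stack top is a terminal, match it against the current input token; if it is a non-terminal N, replace it with the RHS of M[N, lookahead] (the unique production whose predict set contains the lookahead).

Stack is shown with the top on the left.

Stack     Input    Action
-------------------------
Y $       b / n $  output Y → B Y'
B Y' $    b / n $  output B → b
b Y' $    b / n $  match 'b'
Y' $      / n $    output Y' → / B Y'
/ B Y' $  / n $    match '/'
B Y' $    n $      output B → n
n Y' $    n $      match 'n'
Y' $      $        output Y' → ε
$         $        accept

The string is accepted.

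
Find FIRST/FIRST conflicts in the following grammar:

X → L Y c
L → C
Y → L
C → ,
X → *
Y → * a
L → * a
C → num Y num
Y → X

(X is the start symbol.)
Yes. X → L Y c / X → '*' on { '*' }; Y → L / Y → '*' a on { '*' }; Y → L / Y → X on { '*', ',', 'num' }; Y → '*' a / Y → X on { '*' }

FIRST sets of the non-terminals at (or reachable through a nullable prefix from) the front of some alternative:
  FIRST(L) = { '*', ',', 'num' }
  FIRST(C) = { ',', 'num' }
  FIRST(X) = { '*', ',', 'num' }

Productions for X:
  X → L Y c: FIRST = { '*', ',', 'num' }
  X → *: FIRST = { '*' }
Productions for L:
  L → C: FIRST = { ',', 'num' }
  L → * a: FIRST = { '*' }
Productions for Y:
  Y → L: FIRST = { '*', ',', 'num' }
  Y → * a: FIRST = { '*' }
  Y → X: FIRST = { '*', ',', 'num' }
Productions for C:
  C → ,: FIRST = { ',' }
  C → num Y num: FIRST = { 'num' }

Conflict for X: X → L Y c and X → *
  Overlap: { '*' }
Conflict for Y: Y → L and Y → * a
  Overlap: { '*' }
Conflict for Y: Y → L and Y → X
  Overlap: { '*', ',', 'num' }
Conflict for Y: Y → * a and Y → X
  Overlap: { '*' }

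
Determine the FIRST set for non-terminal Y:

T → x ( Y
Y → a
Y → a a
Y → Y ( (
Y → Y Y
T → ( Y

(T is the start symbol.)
From Y → a:
  - a is a terminal: add 'a' and stop
From Y → a a:
  - a is a terminal: add 'a' and stop
From Y → Y ( (:
  - Y is the symbol being defined: contributes nothing new
    Y is not nullable, so stop
From Y → Y Y:
  - Y is the symbol being defined: contributes nothing new
    Y is not nullable, so stop

Collecting: FIRST(Y) = { 'a' }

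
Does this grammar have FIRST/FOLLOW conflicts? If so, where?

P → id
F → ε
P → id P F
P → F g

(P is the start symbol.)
No FIRST/FOLLOW conflicts.

A FIRST/FOLLOW conflict occurs when a non-terminal N has a nullable alternative N → β (β ⇒* ε) and another alternative N → α with FIRST(α) ∩ FOLLOW(N) ≠ ∅: on such a lookahead the parser cannot decide between expanding α and letting N vanish via β.

Nullable non-terminals: F.
F has a nullable alternative but only one production, so nothing to check.

P has no nullable alternative, so no FIRST/FOLLOW check is needed there.

No FIRST/FOLLOW conflicts found.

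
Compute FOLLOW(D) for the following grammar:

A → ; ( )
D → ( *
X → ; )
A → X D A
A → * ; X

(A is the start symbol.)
In A → X D A: D is followed by A, add FIRST(A) \ {ε} = { '*', ';' }

Taking the union: FOLLOW(D) = { '*', ';' }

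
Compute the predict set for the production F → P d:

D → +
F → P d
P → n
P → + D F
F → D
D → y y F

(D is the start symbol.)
{ '+', 'n' }

PREDICT(F → P d) = (FIRST(RHS) \ {ε}) ∪ (FOLLOW(F) if ε ∈ FIRST(RHS), i.e. RHS ⇒* ε)
FIRST(P) = { '+', 'n' }
FIRST(P d) = { '+', 'n' }
ε ∉ FIRST(P d), so FOLLOW(F) is not added.
PREDICT(F → P d) = { '+', 'n' }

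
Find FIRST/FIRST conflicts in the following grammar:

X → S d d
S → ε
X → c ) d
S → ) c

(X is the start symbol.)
No FIRST/FIRST conflicts.

A FIRST/FIRST conflict occurs when two productions N → α and N → β for the same non-terminal have FIRST(α) ∩ FIRST(β) ≠ ∅ (with ε ∈ FIRST of a nullable right-hand side, so two nullable alternatives also conflict).

FIRST sets of the non-terminals at (or reachable through a nullable prefix from) the front of some alternative:
  FIRST(S) = { ')', ε }

Productions for X:
  X → S d d: FIRST = { ')', 'd' }
  X → c ) d: FIRST = { 'c' }
Productions for S:
  S → ε: FIRST = { ε }
  S → ) c: FIRST = { ')' }

All alternatives of each non-terminal have pairwise disjoint FIRST sets.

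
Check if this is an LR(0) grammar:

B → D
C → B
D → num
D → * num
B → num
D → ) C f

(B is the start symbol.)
A grammar is LR(0) if no state in the canonical LR(0) collection has:
  - both a shift item (dot before a terminal) and a complete item (shift-reduce conflict), or
  - two or more complete items (reduce-reduce conflict; the accept item [B' → B .] counts as a complete item here).

Augment with B' → B and build the canonical LR(0) collection (I0 = CLOSURE({[B' → . B]}), then GOTO on every symbol after a dot until no new states appear). It has 10 states:
  I0: { [B → . D], [B → . num], [B' → . B], [D → . ) C f], [D → . * num], [D → . num] }  — shift
  I1: { [B → . D], [B → . num], [C → . B], [D → ) . C f], [D → . ) C f], [D → . * num], [D → . num] }  — shift
  I2: { [D → * . num] }  — shift
  I3: { [B' → B .] }  — accept
  I4: { [B → D .] }  — reduce
  I5: { [B → num .], [D → num .] }  — 2 reduces
  I6: { [D → * num .] }  — reduce
  I7: { [C → B .] }  — reduce
  I8: { [D → ) C . f] }  — shift
  I9: { [D → ) C f .] }  — reduce

Conflict in state I5:
  Reduce-reduce conflict: [B → num .] and [D → num .]
So the grammar is NOT LR(0).

Answer: No. Reduce-reduce conflict: [B → num .] and [D → num .]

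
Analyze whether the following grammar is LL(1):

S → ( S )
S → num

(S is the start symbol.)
Yes, the grammar is LL(1).

A grammar is LL(1) if for each non-terminal N with multiple productions, the predict sets of those productions are pairwise disjoint, where PREDICT(N → α) = (FIRST(α) \ {ε}) ∪ (FOLLOW(N) if α ⇒* ε).

For S:
  PREDICT(S → '(' S ')') = { '(' }
  PREDICT(S → num) = { 'num' }

All predict sets are disjoint. The grammar IS LL(1).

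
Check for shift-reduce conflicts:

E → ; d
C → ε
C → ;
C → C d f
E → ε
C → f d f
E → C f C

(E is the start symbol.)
Yes — I0: [C → .] vs [C → . ;]; I1: [C → ; .] vs [E → ; . d]; I8: [C → .] vs [C → . ;]; I10: [E → C f C .] vs [C → C . d f]

A shift-reduce conflict occurs when an LR(0) state has both:
  - a complete (reduce) item [A → α .] (dot at the end), and
  - a shift item [B → β . c γ] (dot before a terminal).

Augment with E' → E and build the canonical LR(0) collection (I0 = CLOSURE({[E' → . E]}), then GOTO on every symbol after a dot until no new states appear). It has 13 states:
  I0: { [C → . ;], [C → . C d f], [C → . f d f], [C → .], [E → . ; d], [E → . C f C], [E → .], [E' → . E] }  — shift, 2 reduces
  I1: { [C → ; .], [E → ; . d] }  — shift, reduce
  I2: { [C → C . d f], [E → C . f C] }  — shift
  I3: { [E' → E .] }  — accept
  I4: { [C → f . d f] }  — shift
  I5: { [C → f d . f] }  — shift
  I6: { [C → f d f .] }  — reduce
  I7: { [C → C d . f] }  — shift
  I8: { [C → . ;], [C → . C d f], [C → . f d f], [C → .], [E → C f . C] }  — shift, reduce
  I9: { [C → ; .] }  — reduce
  I10: { [C → C . d f], [E → C f C .] }  — shift, reduce
  I11: { [C → C d f .] }  — reduce
  I12: { [E → ; d .] }  — reduce

I0 contains reduce items [C → .], [E → .] and shift items [C → . ;], [C → . f d f], [E → . ; d] — shift-reduce conflict.
I1 contains reduce item [C → ; .] and shift item [E → ; . d] — shift-reduce conflict.
I8 contains reduce item [C → .] and shift items [C → . ;], [C → . f d f] — shift-reduce conflict.
I10 contains reduce item [E → C f C .] and shift item [C → C . d f] — shift-reduce conflict.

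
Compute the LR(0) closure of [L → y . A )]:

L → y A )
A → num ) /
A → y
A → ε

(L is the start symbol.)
To compute CLOSURE, for each item [A → α.Bβ] where B is a non-terminal, add [B → .γ] for all productions B → γ; repeat for the newly added items until nothing changes.

Start with: [L → y . A )]
  [L → y . A )] has the dot before A: add [A → . num ) /], [A → . y], [A → .]
No further items can be added.

CLOSURE = { [A → . num ) /], [A → . y], [A → .], [L → y . A )] }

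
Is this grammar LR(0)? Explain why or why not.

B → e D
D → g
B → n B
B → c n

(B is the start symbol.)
Yes, the grammar is LR(0)

A grammar is LR(0) if no state in the canonical LR(0) collection has:
  - both a shift item (dot before a terminal) and a complete item (shift-reduce conflict), or
  - two or more complete items (reduce-reduce conflict; the accept item [B' → B .] counts as a complete item here).

Augment with B' → B and build the canonical LR(0) collection (I0 = CLOSURE({[B' → . B]}), then GOTO on every symbol after a dot until no new states appear). It has 9 states:
  I0: { [B → . c n], [B → . e D], [B → . n B], [B' → . B] }  — shift
  I1: { [B' → B .] }  — accept
  I2: { [B → c . n] }  — shift
  I3: { [B → e . D], [D → . g] }  — shift
  I4: { [B → . c n], [B → . e D], [B → . n B], [B → n . B] }  — shift
  I5: { [B → n B .] }  — reduce
  I6: { [B → e D .] }  — reduce
  I7: { [D → g .] }  — reduce
  I8: { [B → c n .] }  — reduce

Every state is either a pure shift/goto state or contains exactly one complete item and nothing to shift — no conflicts. The grammar is LR(0).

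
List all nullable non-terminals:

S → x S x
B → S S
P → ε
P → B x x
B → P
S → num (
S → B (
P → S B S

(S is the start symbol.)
A non-terminal is nullable if it can derive ε (the empty string): either it has an ε-production, or it has a production whose right-hand side consists entirely of nullable non-terminals.

ε-productions: P → ε
So P is immediately nullable.
B → P: every symbol on the right is nullable, so B is nullable too.
No further non-terminal can be added: every production for the remaining non-terminals contains a terminal or a non-nullable non-terminal.
Nullable = { 'B', 'P' }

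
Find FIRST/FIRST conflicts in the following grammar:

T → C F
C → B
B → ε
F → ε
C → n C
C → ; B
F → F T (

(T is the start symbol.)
No FIRST/FIRST conflicts.

A FIRST/FIRST conflict occurs when two productions N → α and N → β for the same non-terminal have FIRST(α) ∩ FIRST(β) ≠ ∅ (with ε ∈ FIRST of a nullable right-hand side, so two nullable alternatives also conflict).

FIRST sets of the non-terminals at (or reachable through a nullable prefix from) the front of some alternative:
  FIRST(B) = { ε }
  FIRST(F) = { '(', ';', 'n', ε }
  FIRST(T) = { '(', ';', 'n', ε }

Productions for C:
  C → B: FIRST = { ε }
  C → n C: FIRST = { 'n' }
  C → ; B: FIRST = { ';' }
Productions for F:
  F → ε: FIRST = { ε }
  F → F T (: FIRST = { '(', ';', 'n' }
T, B have only one production, so no FIRST/FIRST conflict is possible there.

All alternatives of each non-terminal have pairwise disjoint FIRST sets.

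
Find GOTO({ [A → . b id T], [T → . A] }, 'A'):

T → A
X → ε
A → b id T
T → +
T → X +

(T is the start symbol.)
{ [T → A .] }

GOTO(I, 'A') = CLOSURE({ [A → αX.β] : [A → α.Xβ] ∈ I, X = 'A' })

Items with dot before 'A', with the dot advanced:
  [T → . A] → [T → A .]
Closure adds nothing (no advanced item has the dot before a non-terminal).

GOTO = { [T → A .] }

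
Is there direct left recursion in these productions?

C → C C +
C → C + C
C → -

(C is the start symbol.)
Yes, C is left-recursive

Direct left recursion occurs when N → N α for some non-terminal N (the right-hand side begins with the left-hand side itself).

C → C C +: LEFT RECURSIVE (starts with C)
C → C + C: LEFT RECURSIVE (starts with C)
C → -: starts with '-'

The grammar has direct left recursion on: C.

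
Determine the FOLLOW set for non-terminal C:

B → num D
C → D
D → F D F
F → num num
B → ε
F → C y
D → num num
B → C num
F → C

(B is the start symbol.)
In F → C y: C is followed by y, add FIRST(y) \ {ε} = { 'y' }
In B → C num: C is followed by num, add FIRST(num) \ {ε} = { 'num' }
In F → C: C is at the end, add FOLLOW(F)

The FOLLOW sets referred to above (computed the same way, to a fixed point):
  FOLLOW(F) = { $, 'num', 'y' }

Taking the union: FOLLOW(C) = { $, 'num', 'y' }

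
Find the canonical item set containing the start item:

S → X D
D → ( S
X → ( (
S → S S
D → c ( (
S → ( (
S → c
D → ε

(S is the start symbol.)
{ [S → . ( (], [S → . S S], [S → . X D], [S → . c], [S' → . S], [X → . ( (] }

First, augment the grammar with S' → S
I₀ = CLOSURE({ [S' → . S] }):
  [S' → . S] has the dot before S: add [S → . X D], [S → . S S], [S → . ( (], [S → . c]
  [S → . X D] has the dot before X: add [X → . ( (]
No further items can be added.

I₀ = { [S → . ( (], [S → . S S], [S → . X D], [S → . c], [S' → . S], [X → . ( (] }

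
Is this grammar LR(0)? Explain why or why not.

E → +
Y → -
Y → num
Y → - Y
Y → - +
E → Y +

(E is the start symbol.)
No. Shift-reduce conflict between [Y → - .] and [Y → . -]

A grammar is LR(0) if no state in the canonical LR(0) collection has:
  - both a shift item (dot before a terminal) and a complete item (shift-reduce conflict), or
  - two or more complete items (reduce-reduce conflict; the accept item [E' → E .] counts as a complete item here).

Augment with E' → E and build the canonical LR(0) collection (I0 = CLOSURE({[E' → . E]}), then GOTO on every symbol after a dot until no new states appear). It has 9 states:
  I0: { [E → . +], [E → . Y +], [E' → . E], [Y → . - +], [Y → . - Y], [Y → . -], [Y → . num] }  — shift
  I1: { [E → + .] }  — reduce
  I2: { [Y → - . +], [Y → - . Y], [Y → - .], [Y → . - +], [Y → . - Y], [Y → . -], [Y → . num] }  — shift, reduce
  I3: { [E' → E .] }  — accept
  I4: { [E → Y . +] }  — shift
  I5: { [Y → num .] }  — reduce
  I6: { [E → Y + .] }  — reduce
  I7: { [Y → - + .] }  — reduce
  I8: { [Y → - Y .] }  — reduce

Conflict in state I2:
  Shift-reduce conflict between [Y → - .] and [Y → . -]
So the grammar is NOT LR(0).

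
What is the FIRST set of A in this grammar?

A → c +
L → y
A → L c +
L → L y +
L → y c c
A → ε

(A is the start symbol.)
{ 'c', 'y', ε }

To compute FIRST(A), examine every production with A on the left-hand side, reading each right-hand side left to right until a non-nullable symbol is reached.

FIRST sets of the other non-terminals involved (by the same procedure, iterated to a fixed point):
  FIRST(L) = { 'y' }

From A → c +:
  - c is a terminal: add 'c' and stop
From A → L c +:
  - L is a non-terminal: add FIRST(L) \ {ε} = { 'y' }
    L is not nullable, so stop
From A → ε:
  - ε-production, so ε ∈ FIRST(A)

Collecting: FIRST(A) = { 'c', 'y', ε }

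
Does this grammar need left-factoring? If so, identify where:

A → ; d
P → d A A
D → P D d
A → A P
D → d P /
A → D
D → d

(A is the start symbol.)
Left-factoring is needed when two productions for the same non-terminal
share a common prefix on the right-hand side.

Productions for A:
  A → ; d
  A → A P
  A → D
Productions for D:
  D → P D d
  D → d P /
  D → d

Found common prefix 'd' in productions for D

Answer: Yes, D has productions with common prefix 'd'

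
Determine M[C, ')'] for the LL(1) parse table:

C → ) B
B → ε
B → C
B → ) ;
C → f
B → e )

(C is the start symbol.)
To find M[C, ')'], we find productions for C where ')' is in the predict set (PREDICT(N → α) = (FIRST(α) \ {ε}) ∪ (FOLLOW(N) if α ⇒* ε)).

C → ) B: PREDICT = { ')' }
  ')' is in predict set, so this production goes in M[C, ')']
C → f: PREDICT = { 'f' }

M[C, ')'] = C → ) B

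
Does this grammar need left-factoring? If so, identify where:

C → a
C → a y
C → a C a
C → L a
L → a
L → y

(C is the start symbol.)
Left-factoring is needed when two productions for the same non-terminal
share a common prefix on the right-hand side.

Productions for C:
  C → a
  C → a y
  C → a C a
  C → L a
Productions for L:
  L → a
  L → y

Found common prefix 'a' in productions for C

Answer: Yes, C has productions with common prefix 'a'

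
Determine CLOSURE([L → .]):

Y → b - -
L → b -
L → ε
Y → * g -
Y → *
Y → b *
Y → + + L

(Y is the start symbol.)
{ [L → .] }

To compute CLOSURE, for each item [A → α.Bβ] where B is a non-terminal, add [B → .γ] for all productions B → γ; repeat for the newly added items until nothing changes.

Start with: [L → .]
The dot is at the end, so nothing is added.

CLOSURE = { [L → .] }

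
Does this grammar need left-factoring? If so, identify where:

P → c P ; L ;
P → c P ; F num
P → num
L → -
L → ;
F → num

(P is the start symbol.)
Yes, P has productions with common prefix 'c P ;'

Left-factoring is needed when two productions for the same non-terminal
share a common prefix on the right-hand side.

Productions for P:
  P → c P ; L ;
  P → c P ; F num
  P → num
Productions for L:
  L → -
  L → ;

Found common prefix 'c P ;' in productions for P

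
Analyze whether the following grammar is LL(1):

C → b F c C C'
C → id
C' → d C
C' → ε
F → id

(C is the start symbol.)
No. Predict set conflict for C': { 'd' }

Relevant sets:
  FOLLOW(C') = { $, 'd' }

For C:
  PREDICT(C → b F c C C') = { 'b' }
  PREDICT(C → id) = { 'id' }
For C':
  PREDICT(C' → d C) = { 'd' }
  PREDICT(C' → ε) = { $, 'd' }
F has a single production, so nothing to check there.

Conflict found: Predict set conflict for C': { 'd' }
The grammar is NOT LL(1).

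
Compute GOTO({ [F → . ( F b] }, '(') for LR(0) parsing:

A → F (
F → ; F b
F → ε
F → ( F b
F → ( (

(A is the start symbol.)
GOTO(I, '(') = CLOSURE({ [A → αX.β] : [A → α.Xβ] ∈ I, X = '(' })

Items with dot before '(', with the dot advanced:
  [F → . ( F b] → [F → ( . F b]
Closure of the advanced items:
  [F → ( . F b] has the dot before F: add [F → . ; F b], [F → .], [F → . ( F b], [F → . ( (]

GOTO = { [F → ( . F b], [F → . ( (], [F → . ( F b], [F → . ; F b], [F → .] }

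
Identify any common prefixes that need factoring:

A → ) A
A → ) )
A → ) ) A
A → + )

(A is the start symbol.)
Yes, A has productions with common prefix ')'

Left-factoring is needed when two productions for the same non-terminal
share a common prefix on the right-hand side.

Productions for A:
  A → ) A
  A → ) )
  A → ) ) A
  A → + )

Found common prefix ')' in productions for A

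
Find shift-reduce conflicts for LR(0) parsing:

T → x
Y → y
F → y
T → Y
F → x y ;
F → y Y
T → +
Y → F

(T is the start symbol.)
Yes — I5: [T → x .] vs [F → x . y ;]; I6: [F → y .] vs [F → . x y ;]

A shift-reduce conflict occurs when an LR(0) state has both:
  - a complete (reduce) item [A → α .] (dot at the end), and
  - a shift item [B → β . c γ] (dot before a terminal).

Augment with T' → T and build the canonical LR(0) collection (I0 = CLOSURE({[T' → . T]}), then GOTO on every symbol after a dot until no new states appear). It has 11 states:
  I0: { [F → . x y ;], [F → . y Y], [F → . y], [T → . +], [T → . Y], [T → . x], [T' → . T], [Y → . F], [Y → . y] }  — shift
  I1: { [T → + .] }  — reduce
  I2: { [Y → F .] }  — reduce
  I3: { [T' → T .] }  — accept
  I4: { [T → Y .] }  — reduce
  I5: { [F → x . y ;], [T → x .] }  — shift, reduce
  I6: { [F → . x y ;], [F → . y Y], [F → . y], [F → y . Y], [F → y .], [Y → . F], [Y → . y], [Y → y .] }  — shift, 2 reduces
  I7: { [F → y Y .] }  — reduce
  I8: { [F → x . y ;] }  — shift
  I9: { [F → x y . ;] }  — shift
  I10: { [F → x y ; .] }  — reduce

I5 contains reduce item [T → x .] and shift item [F → x . y ;] — shift-reduce conflict.
I6 contains reduce items [F → y .], [Y → y .] and shift items [F → . x y ;], [F → . y], [F → . y Y], [Y → . y] — shift-reduce conflict.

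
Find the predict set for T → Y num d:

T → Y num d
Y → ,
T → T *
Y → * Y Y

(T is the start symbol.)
PREDICT(T → Y num d) = (FIRST(RHS) \ {ε}) ∪ (FOLLOW(T) if ε ∈ FIRST(RHS), i.e. RHS ⇒* ε)
FIRST(Y) = { '*', ',' }
FIRST(Y num d) = { '*', ',' }
ε ∉ FIRST(Y num d), so FOLLOW(T) is not added.
PREDICT(T → Y num d) = { '*', ',' }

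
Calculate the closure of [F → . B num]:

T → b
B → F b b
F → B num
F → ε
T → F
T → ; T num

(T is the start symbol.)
To compute CLOSURE, for each item [A → α.Bβ] where B is a non-terminal, add [B → .γ] for all productions B → γ; repeat for the newly added items until nothing changes.

Start with: [F → . B num]
  [F → . B num] has the dot before B: add [B → . F b b]
  [B → . F b b] has the dot before F: add [F → .]
No further items can be added.

CLOSURE = { [B → . F b b], [F → . B num], [F → .] }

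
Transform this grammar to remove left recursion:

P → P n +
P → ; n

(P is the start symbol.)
P → ; n P'
P' → n + P'
P' → ε

P is directly left-recursive. The standard transformation for
  A → A α₁ | ... | A α_m | β₁ | ... | β_n
is
  A  → β₁ A' | ... | β_n A'
  A' → α₁ A' | ... | α_m A' | ε

P → ; n becomes P → ; n P'
P → P n + becomes P' → n + P'
Add P' → ε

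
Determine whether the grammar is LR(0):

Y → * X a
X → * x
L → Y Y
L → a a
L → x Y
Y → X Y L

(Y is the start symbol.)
Augment with Y' → Y and build the canonical LR(0) collection (I0 = CLOSURE({[Y' → . Y]}), then GOTO on every symbol after a dot until no new states appear). It has 16 states:
  I0: { [X → . * x], [Y → . * X a], [Y → . X Y L], [Y' → . Y] }  — shift
  I1: { [X → * . x], [X → . * x], [Y → * . X a] }  — shift
  I2: { [X → . * x], [Y → . * X a], [Y → . X Y L], [Y → X . Y L] }  — shift
  I3: { [Y' → Y .] }  — accept
  I4: { [L → . Y Y], [L → . a a], [L → . x Y], [X → . * x], [Y → . * X a], [Y → . X Y L], [Y → X Y . L] }  — shift
  I5: { [Y → X Y L .] }  — reduce
  I6: { [L → Y . Y], [X → . * x], [Y → . * X a], [Y → . X Y L] }  — shift
  I7: { [L → a . a] }  — shift
  I8: { [L → x . Y], [X → . * x], [Y → . * X a], [Y → . X Y L] }  — shift
  I9: { [L → x Y .] }  — reduce
  I10: { [L → a a .] }  — reduce
  I11: { [L → Y Y .] }  — reduce
  I12: { [X → * . x] }  — shift
  I13: { [Y → * X . a] }  — shift
  I14: { [X → * x .] }  — reduce
  I15: { [Y → * X a .] }  — reduce

Every state is either a pure shift/goto state or contains exactly one complete item and nothing to shift — no conflicts. The grammar is LR(0).

Answer: Yes, the grammar is LR(0)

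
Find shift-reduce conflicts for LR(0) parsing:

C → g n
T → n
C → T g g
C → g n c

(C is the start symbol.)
Yes — I5: [C → g n .] vs [C → g n . c]

Augment with C' → C and build the canonical LR(0) collection (I0 = CLOSURE({[C' → . C]}), then GOTO on every symbol after a dot until no new states appear). It has 9 states:
  I0: { [C → . T g g], [C → . g n c], [C → . g n], [C' → . C], [T → . n] }  — shift
  I1: { [C' → C .] }  — accept
  I2: { [C → T . g g] }  — shift
  I3: { [C → g . n c], [C → g . n] }  — shift
  I4: { [T → n .] }  — reduce
  I5: { [C → g n . c], [C → g n .] }  — shift, reduce
  I6: { [C → g n c .] }  — reduce
  I7: { [C → T g . g] }  — shift
  I8: { [C → T g g .] }  — reduce

I5 contains reduce item [C → g n .] and shift item [C → g n . c] — shift-reduce conflict.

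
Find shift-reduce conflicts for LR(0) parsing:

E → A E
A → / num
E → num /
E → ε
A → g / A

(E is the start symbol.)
Yes — I0: [E → .] vs [A → . / num]; I2: [E → .] vs [A → . / num]

Augment with E' → E and build the canonical LR(0) collection (I0 = CLOSURE({[E' → . E]}), then GOTO on every symbol after a dot until no new states appear). It has 11 states:
  I0: { [A → . / num], [A → . g / A], [E → . A E], [E → . num /], [E → .], [E' → . E] }  — shift, reduce
  I1: { [A → / . num] }  — shift
  I2: { [A → . / num], [A → . g / A], [E → . A E], [E → . num /], [E → .], [E → A . E] }  — shift, reduce
  I3: { [E' → E .] }  — accept
  I4: { [A → g . / A] }  — shift
  I5: { [E → num . /] }  — shift
  I6: { [E → num / .] }  — reduce
  I7: { [A → . / num], [A → . g / A], [A → g / . A] }  — shift
  I8: { [A → g / A .] }  — reduce
  I9: { [E → A E .] }  — reduce
  I10: { [A → / num .] }  — reduce

I0 contains reduce item [E → .] and shift items [A → . / num], [A → . g / A], [E → . num /] — shift-reduce conflict.
I2 contains reduce item [E → .] and shift items [A → . / num], [A → . g / A], [E → . num /] — shift-reduce conflict.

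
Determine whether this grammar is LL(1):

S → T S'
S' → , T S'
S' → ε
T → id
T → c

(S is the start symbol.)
Yes, the grammar is LL(1).

A grammar is LL(1) if for each non-terminal N with multiple productions, the predict sets of those productions are pairwise disjoint, where PREDICT(N → α) = (FIRST(α) \ {ε}) ∪ (FOLLOW(N) if α ⇒* ε).

Relevant sets:
  FOLLOW(S') = { $ }

For S':
  PREDICT(S' → ',' T S') = { ',' }
  PREDICT(S' → ε) = { $ }
For T:
  PREDICT(T → id) = { 'id' }
  PREDICT(T → c) = { 'c' }
S has a single production, so nothing to check there.

All predict sets are disjoint. The grammar IS LL(1).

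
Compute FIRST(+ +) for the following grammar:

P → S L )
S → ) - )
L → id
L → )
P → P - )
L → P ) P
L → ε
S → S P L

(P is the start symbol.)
To compute FIRST(+ +), process the symbols left to right:
Symbol + is a terminal. Add '+' and stop.
FIRST(+ +) = { '+' }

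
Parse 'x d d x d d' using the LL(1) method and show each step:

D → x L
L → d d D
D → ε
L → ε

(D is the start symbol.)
LL(1) parsing maintains a stack (initially the start symbol over $) and the input. At each step: if the stack top is a terminal, match it against the current input token; if it is a non-terminal N, replace it with the RHS of M[N, lookahead] (the unique production whose predict set contains the lookahead).

Stack is shown with the top on the left.

Stack    Input          Action
------------------------------
D $      x d d x d d $  output D → x L
x L $    x d d x d d $  match 'x'
L $      d d x d d $    output L → d d D
d d D $  d d x d d $    match 'd'
d D $    d x d d $      match 'd'
D $      x d d $        output D → x L
x L $    x d d $        match 'x'
L $      d d $          output L → d d D
d d D $  d d $          match 'd'
d D $    d $            match 'd'
D $      $              output D → ε
$        $              accept

The string is accepted.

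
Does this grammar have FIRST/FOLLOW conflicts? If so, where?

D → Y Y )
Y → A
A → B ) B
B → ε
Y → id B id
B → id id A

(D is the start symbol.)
Yes. B → id id A with FOLLOW(B) on { 'id' }

A FIRST/FOLLOW conflict occurs when a non-terminal N has a nullable alternative N → β (β ⇒* ε) and another alternative N → α with FIRST(α) ∩ FOLLOW(N) ≠ ∅: on such a lookahead the parser cannot decide between expanding α and letting N vanish via β.

Nullable non-terminals: B.

B: nullable alternative(s) B → ε; FOLLOW(B) = { ')', 'id' }
  B → ε: FIRST \ {ε} = { } — this is the only nullable alternative, skip
  B → id id A: FIRST \ {ε} = { 'id' } — overlaps FOLLOW(B) on { 'id' }: CONFLICT

A, D, Y have no nullable alternative, so no FIRST/FOLLOW check is needed there.

So the grammar has 1 FIRST/FOLLOW conflict (marked CONFLICT above).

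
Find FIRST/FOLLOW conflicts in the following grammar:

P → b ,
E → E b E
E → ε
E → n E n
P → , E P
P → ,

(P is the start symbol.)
Yes. E → E b E with FOLLOW(E) on { 'b', 'n' }; E → n E n with FOLLOW(E) on { 'n' }

Nullable non-terminals: E.
FIRST sets used below: FIRST(E) = { 'b', 'n', ε }

E: nullable alternative(s) E → ε; FOLLOW(E) = { ',', 'b', 'n' }
  E → E b E: FIRST \ {ε} = { 'b', 'n' } — overlaps FOLLOW(E) on { 'b', 'n' }: CONFLICT
  E → ε: FIRST \ {ε} = { } — this is the only nullable alternative, skip
  E → n E n: FIRST \ {ε} = { 'n' } — overlaps FOLLOW(E) on { 'n' }: CONFLICT

P has no nullable alternative, so no FIRST/FOLLOW check is needed there.

So the grammar has 2 FIRST/FOLLOW conflicts (marked CONFLICT above).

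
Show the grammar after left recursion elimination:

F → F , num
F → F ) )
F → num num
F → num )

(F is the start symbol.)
F → num num F'
F → num ) F'
F' → , num F'
F' → ) ) F'
F' → ε

F is directly left-recursive. The standard transformation for
  A → A α₁ | ... | A α_m | β₁ | ... | β_n
is
  A  → β₁ A' | ... | β_n A'
  A' → α₁ A' | ... | α_m A' | ε

F → num num becomes F → num num F'
F → num ) becomes F → num ) F'
F → F , num becomes F' → , num F'
F → F ) ) becomes F' → ) ) F'
Add F' → ε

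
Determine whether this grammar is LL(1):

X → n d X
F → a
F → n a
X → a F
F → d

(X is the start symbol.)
A grammar is LL(1) if for each non-terminal N with multiple productions, the predict sets of those productions are pairwise disjoint, where PREDICT(N → α) = (FIRST(α) \ {ε}) ∪ (FOLLOW(N) if α ⇒* ε).

For X:
  PREDICT(X → n d X) = { 'n' }
  PREDICT(X → a F) = { 'a' }
For F:
  PREDICT(F → a) = { 'a' }
  PREDICT(F → n a) = { 'n' }
  PREDICT(F → d) = { 'd' }

All predict sets are disjoint. The grammar IS LL(1).

Answer: Yes, the grammar is LL(1).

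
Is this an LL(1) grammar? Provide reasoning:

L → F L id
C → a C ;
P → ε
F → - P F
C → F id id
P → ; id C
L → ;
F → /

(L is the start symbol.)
A grammar is LL(1) if for each non-terminal N with multiple productions, the predict sets of those productions are pairwise disjoint, where PREDICT(N → α) = (FIRST(α) \ {ε}) ∪ (FOLLOW(N) if α ⇒* ε).

Relevant sets:
  FIRST(F) = { '-', '/' }
  FOLLOW(P) = { '-', '/' }

For L:
  PREDICT(L → F L id) = { '-', '/' }
  PREDICT(L → ';') = { ';' }
For C:
  PREDICT(C → a C ';') = { 'a' }
  PREDICT(C → F id id) = { '-', '/' }
For P:
  PREDICT(P → ε) = { '-', '/' }
  PREDICT(P → ';' id C) = { ';' }
For F:
  PREDICT(F → '-' P F) = { '-' }
  PREDICT(F → '/') = { '/' }

All predict sets are disjoint. The grammar IS LL(1).

Answer: Yes, the grammar is LL(1).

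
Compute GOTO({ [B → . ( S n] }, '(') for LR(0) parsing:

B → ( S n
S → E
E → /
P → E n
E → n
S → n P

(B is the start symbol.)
{ [B → ( . S n], [E → . /], [E → . n], [S → . E], [S → . n P] }

GOTO(I, '(') = CLOSURE({ [A → αX.β] : [A → α.Xβ] ∈ I, X = '(' })

Items with dot before '(', with the dot advanced:
  [B → . ( S n] → [B → ( . S n]
Closure of the advanced items:
  [B → ( . S n] has the dot before S: add [S → . E], [S → . n P]
  [S → . E] has the dot before E: add [E → . /], [E → . n]

GOTO = { [B → ( . S n], [E → . /], [E → . n], [S → . E], [S → . n P] }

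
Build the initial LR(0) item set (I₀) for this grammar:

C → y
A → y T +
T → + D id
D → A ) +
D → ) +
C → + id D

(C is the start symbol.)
First, augment the grammar with C' → C
I₀ = CLOSURE({ [C' → . C] }):
  [C' → . C] has the dot before C: add [C → . y], [C → . + id D]
No further items can be added.

I₀ = { [C → . + id D], [C → . y], [C' → . C] }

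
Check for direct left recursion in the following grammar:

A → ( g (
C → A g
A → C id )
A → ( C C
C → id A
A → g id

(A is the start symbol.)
Direct left recursion occurs when N → N α for some non-terminal N (the right-hand side begins with the left-hand side itself).

A → ( g (: starts with '('
C → A g: starts with A
A → C id ): starts with C
A → ( C C: starts with '('
C → id A: starts with id
A → g id: starts with g

No direct left recursion found.

Answer: No direct left recursion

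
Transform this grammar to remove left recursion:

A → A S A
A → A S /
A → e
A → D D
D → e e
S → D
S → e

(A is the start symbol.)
A → e A'
A → D D A'
A' → S A A'
A' → S / A'
A' → ε
D → e e
S → D
S → e

A is directly left-recursive. The standard transformation for
  A → A α₁ | ... | A α_m | β₁ | ... | β_n
is
  A  → β₁ A' | ... | β_n A'
  A' → α₁ A' | ... | α_m A' | ε

A → e becomes A → e A'
A → D D becomes A → D D A'
A → A S A becomes A' → S A A'
A → A S / becomes A' → S / A'
Add A' → ε

Productions for other non-terminals are unchanged:
  D → e e
  S → D
  S → e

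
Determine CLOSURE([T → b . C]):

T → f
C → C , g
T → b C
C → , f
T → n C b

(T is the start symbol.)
To compute CLOSURE, for each item [A → α.Bβ] where B is a non-terminal, add [B → .γ] for all productions B → γ; repeat for the newly added items until nothing changes.

Start with: [T → b . C]
  [T → b . C] has the dot before C: add [C → . C , g], [C → . , f]
No further items can be added.

CLOSURE = { [C → . , f], [C → . C , g], [T → b . C] }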